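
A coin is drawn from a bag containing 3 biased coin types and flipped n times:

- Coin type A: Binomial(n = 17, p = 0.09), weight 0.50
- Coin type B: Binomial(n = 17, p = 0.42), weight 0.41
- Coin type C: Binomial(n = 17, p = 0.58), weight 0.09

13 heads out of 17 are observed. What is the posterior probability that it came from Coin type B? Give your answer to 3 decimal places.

0.200

P(component k | x) = π_k·f_k(x) / marginal(x), where marginal(x) = Σ_j π_j·f_j(x).
Evaluate each component's likelihood at the observed value:
  f_A = C(17,13)·0.09^13·0.91^4 = 2380·2.54187e-14·0.68575 = 4.14854e-11
  f_B = C(17,13)·0.42^13·0.58^4 = 2380·1.26544e-05·0.113165 = 0.00340824
  f_C = C(17,13)·0.58^13·0.42^4 = 2380·0.000840551·0.031117 = 0.0622498
Weight by the priors:
  π_A·f_A = 0.50 × 4.14854e-11 = 2.07427e-11
  π_B·f_B = 0.41 × 0.00340824 = 0.00139738
  π_C·f_C = 0.09 × 0.0622498 = 0.00560248
Denominator: 2.07427e-11 + 0.00139738 + 0.00560248 = 0.00699986
P(Coin type B | data) = 0.00139738 / 0.00699986 ≈ 0.200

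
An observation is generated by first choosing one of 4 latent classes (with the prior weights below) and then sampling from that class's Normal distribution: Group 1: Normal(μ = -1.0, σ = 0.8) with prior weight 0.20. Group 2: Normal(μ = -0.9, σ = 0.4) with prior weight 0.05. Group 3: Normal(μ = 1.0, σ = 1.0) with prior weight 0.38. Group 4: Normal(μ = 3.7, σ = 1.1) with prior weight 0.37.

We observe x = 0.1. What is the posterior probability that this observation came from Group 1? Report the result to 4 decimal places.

P(component k | x) = π_k·f_k(x) / marginal(x), where marginal(x) = Σ_j π_j·f_j(x).
Evaluate each component's likelihood at the observed value:
  p_1 = 0.193765
  p_2 = 0.0438208
  p_3 = 0.266085
  p_4 = 0.00171281
Prior × likelihood for each component:
  π_1·p_1 = 0.20 × 0.193765 = 0.0387531
  π_2·p_2 = 0.05 × 0.0438208 = 0.00219104
  π_3·p_3 = 0.38 × 0.266085 = 0.101112
  π_4·p_4 = 0.37 × 0.00171281 = 0.000633739
Denominator: 0.0387531 + 0.00219104 + 0.101112 + 0.000633739 = 0.14269
Responsibility of Group 1: 0.0387531 / 0.14269 ≈ 0.2716

0.2716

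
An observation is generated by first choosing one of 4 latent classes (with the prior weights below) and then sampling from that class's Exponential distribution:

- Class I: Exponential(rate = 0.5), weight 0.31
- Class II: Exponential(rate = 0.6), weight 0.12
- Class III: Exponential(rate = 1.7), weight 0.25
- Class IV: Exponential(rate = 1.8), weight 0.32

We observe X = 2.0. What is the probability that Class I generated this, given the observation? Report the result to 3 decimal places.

P(component k | x) = π_k·f_k(x) / marginal(x), where marginal(x) = Σ_j π_j·f_j(x).
Component likelihoods at x = 2.0:
  L_I = 0.18394
  L_II = 0.180717
  L_III = 0.0567346
  L_IV = 0.0491827
Unnormalised posteriors:
  π_I·L_I = 0.31 × 0.18394 = 0.0570213
  π_II·L_II = 0.12 × 0.180717 = 0.021686
  π_III·L_III = 0.25 × 0.0567346 = 0.0141836
  π_IV·L_IV = 0.32 × 0.0491827 = 0.0157385
Marginal: 0.0570213 + 0.021686 + 0.0141836 + 0.0157385 = 0.108629
So the posterior for Class I is 0.0570213 / 0.108629 ≈ 0.525.

0.525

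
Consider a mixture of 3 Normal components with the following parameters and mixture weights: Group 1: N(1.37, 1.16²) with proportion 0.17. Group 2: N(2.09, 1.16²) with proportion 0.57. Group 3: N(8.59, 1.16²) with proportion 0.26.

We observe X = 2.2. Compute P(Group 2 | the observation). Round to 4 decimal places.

Apply Bayes' rule: the posterior for each component is proportional to its prior times its likelihood at x.
Normal densities:
  p_1 = (1/(1.16·√(2π)))·exp(−(2.2−1.37)²/(2·1.16²)) = 0.343916·exp(-0.25598) = 0.266244
  p_2 = (1/(1.16·√(2π)))·exp(−(2.2−2.09)²/(2·1.16²)) = 0.343916·exp(-0.00450) = 0.342373
  p_3 = (1/(1.16·√(2π)))·exp(−(2.2−8.59)²/(2·1.16²)) = 0.343916·exp(-15.17245) = 8.85402e-08
Prior × likelihood for each component:
  π_1·p_1 = 0.17 × 0.266244 = 0.0452615
  π_2·p_2 = 0.57 × 0.342373 = 0.195153
  π_3·p_3 = 0.26 × 8.85402e-08 = 2.30204e-08
Denominator: 0.0452615 + 0.195153 + 2.30204e-08 = 0.240414
Responsibility of Group 2: 0.195153 / 0.240414 ≈ 0.8117

0.8117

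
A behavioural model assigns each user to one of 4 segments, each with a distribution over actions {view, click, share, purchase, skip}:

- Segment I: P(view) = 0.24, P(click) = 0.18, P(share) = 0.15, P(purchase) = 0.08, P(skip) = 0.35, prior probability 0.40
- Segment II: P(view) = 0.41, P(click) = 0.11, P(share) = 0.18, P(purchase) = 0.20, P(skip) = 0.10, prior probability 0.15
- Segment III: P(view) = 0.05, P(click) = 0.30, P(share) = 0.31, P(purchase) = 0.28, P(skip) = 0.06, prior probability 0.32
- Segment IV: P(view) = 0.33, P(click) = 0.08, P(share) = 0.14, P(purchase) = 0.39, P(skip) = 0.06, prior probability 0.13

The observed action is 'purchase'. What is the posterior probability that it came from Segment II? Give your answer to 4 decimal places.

P(component k | x) = P(Z=k)·f_k(x) / marginal(x), where marginal(x) = Σ_j P(Z=j)·f_j(x).
Evaluate each component's likelihood at the observed value:
  L_I = 0.08
  L_II = 0.2
  L_III = 0.28
  L_IV = 0.39
Weight by the priors:
  P(Z=I)·L_I = 0.40 × 0.08 = 0.032
  P(Z=II)·L_II = 0.15 × 0.2 = 0.03
  P(Z=III)·L_III = 0.32 × 0.28 = 0.0896
  P(Z=IV)·L_IV = 0.13 × 0.39 = 0.0507
Sum: 0.032 + 0.03 + 0.0896 + 0.0507 = 0.2023
P(Segment II | the observation) = 0.03 / 0.2023 ≈ 0.1483

0.1483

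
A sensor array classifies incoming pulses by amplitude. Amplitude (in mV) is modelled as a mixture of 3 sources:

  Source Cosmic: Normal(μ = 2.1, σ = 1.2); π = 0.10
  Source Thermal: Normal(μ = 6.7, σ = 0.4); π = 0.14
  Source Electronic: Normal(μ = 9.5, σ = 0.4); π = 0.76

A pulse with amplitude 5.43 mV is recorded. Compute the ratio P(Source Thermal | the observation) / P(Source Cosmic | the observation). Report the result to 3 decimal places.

Only the two components matter; the odds are (π_i f_i(x)) / (π_j f_j(x)).
Evaluate each component's likelihood at the observed value:
  f_Cosmic = (1/(1.2·√(2π)))·exp(−(5.43−2.1)²/(2·1.2²)) = 0.332452·exp(-3.85031) = 0.00707228
  f_Thermal = (1/(0.4·√(2π)))·exp(−(5.43−6.7)²/(2·0.4²)) = 0.997356·exp(-5.04031) = 0.00645461
  f_Electronic = (1/(0.4·√(2π)))·exp(−(5.43−9.5)²/(2·0.4²)) = 0.997356·exp(-51.76531) = 3.29201e-23
Posterior odds = (π_Thermal·f_Thermal) / (π_Cosmic·f_Cosmic) = (0.14·0.00645461) / (0.10·0.00707228) = 0.000903646 / 0.000707228 ≈ 1.278

1.278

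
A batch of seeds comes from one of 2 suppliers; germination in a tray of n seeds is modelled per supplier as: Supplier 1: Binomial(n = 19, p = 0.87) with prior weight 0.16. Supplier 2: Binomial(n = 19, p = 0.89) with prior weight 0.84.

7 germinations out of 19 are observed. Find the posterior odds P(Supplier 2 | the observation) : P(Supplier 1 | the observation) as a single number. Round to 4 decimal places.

The posterior odds equal the prior odds times the likelihood ratio: (P(Z=i)/P(Z=j))·(f_i(x)/f_j(x)).
Component likelihoods at x = 7 germinations out of 19:
  L_1 = 4.42876e-07
  L_2 = 6.9947e-08
Odds = (0.84/0.16) × (6.9947e-08/4.42876e-07) = 5.25 × 0.157938 ≈ 0.8292

0.8292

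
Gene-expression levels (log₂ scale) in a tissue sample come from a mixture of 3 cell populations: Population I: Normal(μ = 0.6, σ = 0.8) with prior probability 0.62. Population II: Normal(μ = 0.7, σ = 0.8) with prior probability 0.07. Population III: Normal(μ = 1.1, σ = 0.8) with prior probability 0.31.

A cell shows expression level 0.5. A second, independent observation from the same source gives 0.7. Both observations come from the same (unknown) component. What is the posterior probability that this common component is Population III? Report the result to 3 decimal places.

Apply Bayes' rule: the posterior for each component is proportional to its prior times its likelihood at x.
Since both observations come from the same component, the likelihood for component k is f_k(x₁)·f_k(x₂).
  f_I = [(1/(0.8·√(2π)))·exp(−(0.5−0.6)²/(2·0.8²)) = 0.498678·exp(-0.00781) = 0.494797] × [0.494797] = 0.244824
  f_II = [(1/(0.8·√(2π)))·exp(−(0.5−0.7)²/(2·0.8²)) = 0.498678·exp(-0.03125) = 0.483335] × [0.498678] = 0.241029
  f_III = [(1/(0.8·√(2π)))·exp(−(0.5−1.1)²/(2·0.8²)) = 0.498678·exp(-0.28125) = 0.376422] × [0.440082] = 0.165656
Multiply by the mixture weights:
  π_I·f_I = 0.62 × 0.244824 = 0.151791
  π_II·f_II = 0.07 × 0.241029 = 0.016872
  π_III·f_III = 0.31 × 0.165656 = 0.0513535
Normaliser: 0.151791 + 0.016872 + 0.0513535 = 0.220016
P(Population III | x₁, x₂) ≈ 0.233

0.233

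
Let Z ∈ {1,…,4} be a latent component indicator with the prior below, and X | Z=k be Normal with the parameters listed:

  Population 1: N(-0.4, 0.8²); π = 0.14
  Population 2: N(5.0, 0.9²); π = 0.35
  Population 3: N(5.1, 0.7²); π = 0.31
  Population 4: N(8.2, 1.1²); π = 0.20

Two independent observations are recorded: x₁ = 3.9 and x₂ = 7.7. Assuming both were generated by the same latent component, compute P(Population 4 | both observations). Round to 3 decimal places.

Apply Bayes' rule: the posterior for each component is proportional to its prior times its likelihood at x.
Since both observations come from the same component, the likelihood for component k is f_k(x₁)·f_k(x₂).
  f_1 = [(1/(0.8·√(2π)))·exp(−(3.9−-0.4)²/(2·0.8²)) = 0.498678·exp(-14.44531) = 2.65644e-07] × [2.73423e-23] = 7.26333e-30
  f_2 = [(1/(0.9·√(2π)))·exp(−(3.9−5.0)²/(2·0.9²)) = 0.443269·exp(-0.74691) = 0.210033] × [0.00492428] = 0.00103426
  f_3 = [(1/(0.7·√(2π)))·exp(−(3.9−5.1)²/(2·0.7²)) = 0.569918·exp(-1.46939) = 0.131119] × [0.000575528] = 7.54625e-05
  f_4 = [(1/(1.1·√(2π)))·exp(−(3.9−8.2)²/(2·1.1²)) = 0.362675·exp(-7.64050) = 0.000174298] × [0.327079] = 5.70091e-05
Unnormalised posteriors:
  P(Z=1)·f_1 = 0.14 × 7.26333e-30 = 1.01687e-30
  P(Z=2)·f_2 = 0.35 × 0.00103426 = 0.000361991
  P(Z=3)·f_3 = 0.31 × 7.54625e-05 = 2.33934e-05
  P(Z=4)·f_4 = 0.20 × 5.70091e-05 = 1.14018e-05
Normaliser: 1.01687e-30 + 0.000361991 + 2.33934e-05 + 1.14018e-05 = 0.000396786
P(Population 4 | x) = 1.14018e-05 / 0.000396786 ≈ 0.029

0.029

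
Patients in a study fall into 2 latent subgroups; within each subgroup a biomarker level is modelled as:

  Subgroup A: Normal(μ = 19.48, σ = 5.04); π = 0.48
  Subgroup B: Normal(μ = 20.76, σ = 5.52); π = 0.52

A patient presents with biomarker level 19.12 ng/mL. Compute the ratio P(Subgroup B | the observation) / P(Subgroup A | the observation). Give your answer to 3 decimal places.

Since P(k|x) ∝ P(Z=k) f_k(x), the posterior odds are P(Z=i) f_i(x) / (P(Z=j) f_j(x)).
Component likelihoods at x = 19.12 ng/mL:
  L_A = (1/(5.04·√(2π)))·exp(−(19.12−19.48)²/(2·5.04²)) = 0.079155·exp(-0.00255) = 0.0789535
  L_B = (1/(5.52·√(2π)))·exp(−(19.12−20.76)²/(2·5.52²)) = 0.072272·exp(-0.04413) = 0.0691518
Odds = (0.52/0.48) × (0.0691518/0.0789535) = 1.08333 × 0.875854 ≈ 0.949

0.949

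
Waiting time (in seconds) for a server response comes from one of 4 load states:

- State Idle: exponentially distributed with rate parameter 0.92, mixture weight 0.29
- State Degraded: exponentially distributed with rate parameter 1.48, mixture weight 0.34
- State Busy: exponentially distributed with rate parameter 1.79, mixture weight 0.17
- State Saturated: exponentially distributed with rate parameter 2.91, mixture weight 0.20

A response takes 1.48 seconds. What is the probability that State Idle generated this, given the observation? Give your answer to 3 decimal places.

0.444

Posterior ∝ prior × likelihood, so P(k | x) ∝ π_k f_k(x); normalise over all components.
Evaluate each component's likelihood at the observed value:
  f_Idle = 0.92·e^(−0.92·1.48) = 0.92·e^(−1.3616) = 0.23575
  f_Degraded = 1.48·e^(−1.48·1.48) = 1.48·e^(−2.1904) = 0.165571
  f_Busy = 1.79·e^(−1.79·1.48) = 1.79·e^(−2.6492) = 0.126567
  f_Saturated = 2.91·e^(−2.91·1.48) = 2.91·e^(−4.3068) = 0.0392169
Weight by the priors:
  π_Idle·f_Idle = 0.29 × 0.23575 = 0.0683676
  π_Degraded·f_Degraded = 0.34 × 0.165571 = 0.056294
  π_Busy·f_Busy = 0.17 × 0.126567 = 0.0215164
  π_Saturated·f_Saturated = 0.20 × 0.0392169 = 0.00784338
Sum: 0.0683676 + 0.056294 + 0.0215164 + 0.00784338 = 0.154021
Responsibility of State Idle: 0.0683676 / 0.154021 ≈ 0.444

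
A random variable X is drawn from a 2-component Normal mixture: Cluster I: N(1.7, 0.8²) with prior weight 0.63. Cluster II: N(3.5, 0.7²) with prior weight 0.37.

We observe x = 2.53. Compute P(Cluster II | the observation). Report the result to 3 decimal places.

0.306

P(component k | x) = π_k·f_k(x) / marginal(x), where marginal(x) = Σ_j π_j·f_j(x).
Component likelihoods at x = 2.53:
  L_I = (1/(0.8·√(2π)))·exp(−(2.53−1.7)²/(2·0.8²)) = 0.498678·exp(-0.53820) = 0.291126
  L_II = (1/(0.7·√(2π)))·exp(−(2.53−3.5)²/(2·0.7²)) = 0.569918·exp(-0.96010) = 0.218195
Multiply by the mixture weights:
  π_I·L_I = 0.63 × 0.291126 = 0.18341
  π_II·L_II = 0.37 × 0.218195 = 0.0807322
Evidence: 0.18341 + 0.0807322 = 0.264142
So the posterior for Cluster II is 0.0807322 / 0.264142 ≈ 0.306.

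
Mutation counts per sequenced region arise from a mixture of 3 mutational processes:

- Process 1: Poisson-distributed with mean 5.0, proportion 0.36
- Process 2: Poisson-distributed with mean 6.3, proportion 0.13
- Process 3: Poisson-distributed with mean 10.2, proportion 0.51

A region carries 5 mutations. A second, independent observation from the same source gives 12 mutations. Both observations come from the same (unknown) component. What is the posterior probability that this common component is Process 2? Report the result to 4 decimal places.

0.1327

Posterior ∝ prior × likelihood, so P(k | x) ∝ P(Z=k) f_k(x); normalise over all components.
Since both observations come from the same component, the likelihood for component k is f_k(x₁)·f_k(x₂).
  p_1 = [e^(−5.0)·5.0^5/5! = 0.175467] × [0.00343424] = 0.000602597
  p_2 = [e^(−6.3)·6.3^5/5! = 0.151868] × [0.0149863] = 0.00227594
  p_3 = [e^(−10.2)·10.2^5/5! = 0.0341992] × [0.098415] = 0.00336571
Prior × likelihood for each component:
  P(Z=1)·p_1 = 0.36 × 0.000602597 = 0.000216935
  P(Z=2)·p_2 = 0.13 × 0.00227594 = 0.000295872
  P(Z=3)·p_3 = 0.51 × 0.00336571 = 0.00171651
Normaliser: 0.000216935 + 0.000295872 + 0.00171651 = 0.00222932
P(Process 2 | x) ≈ 0.1327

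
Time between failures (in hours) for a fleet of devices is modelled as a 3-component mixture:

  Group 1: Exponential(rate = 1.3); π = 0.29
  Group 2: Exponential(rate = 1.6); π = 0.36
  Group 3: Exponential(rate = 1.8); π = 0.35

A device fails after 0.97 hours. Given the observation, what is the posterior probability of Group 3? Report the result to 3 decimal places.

Apply Bayes' rule: the posterior for each component is proportional to its prior times its likelihood at x.
Evaluate each component's likelihood at the observed value:
  f_1 = 0.368382
  f_2 = 0.338918
  f_3 = 0.314047
Unnormalised posteriors:
  P(Z=1)·f_1 = 0.29 × 0.368382 = 0.106831
  P(Z=2)·f_2 = 0.36 × 0.338918 = 0.122011
  P(Z=3)·f_3 = 0.35 × 0.314047 = 0.109916
Normaliser: 0.106831 + 0.122011 + 0.109916 = 0.338758
P(Group 3 | data) ≈ 0.324

0.324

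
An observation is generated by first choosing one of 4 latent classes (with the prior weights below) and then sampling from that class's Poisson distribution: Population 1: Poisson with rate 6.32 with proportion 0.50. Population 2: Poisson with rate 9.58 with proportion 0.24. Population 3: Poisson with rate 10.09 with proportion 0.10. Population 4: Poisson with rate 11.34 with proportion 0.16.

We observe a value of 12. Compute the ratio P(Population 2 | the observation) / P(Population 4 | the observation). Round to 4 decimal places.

1.1521

The posterior odds equal the prior odds times the likelihood ratio: (P(Z=i)/P(Z=j))·(f_i(x)/f_j(x)).
Evaluate each component's likelihood at the observed value:
  f_1 = 0.015259
  f_2 = 0.0862001
  f_3 = 0.0964552
  f_4 = 0.112233
Odds = (0.24/0.16) × (0.0862001/0.112233) = 1.5 × 0.768047 ≈ 1.1521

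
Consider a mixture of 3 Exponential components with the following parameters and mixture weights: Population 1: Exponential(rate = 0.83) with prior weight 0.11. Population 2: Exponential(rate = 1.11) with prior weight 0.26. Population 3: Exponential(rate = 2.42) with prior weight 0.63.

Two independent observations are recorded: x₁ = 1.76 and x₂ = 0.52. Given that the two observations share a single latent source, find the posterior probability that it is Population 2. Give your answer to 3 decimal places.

0.493

P(component k | x) = π_k·f_k(x) / marginal(x), where marginal(x) = Σ_j π_j·f_j(x).
Since both observations come from the same component, the likelihood for component k is f_k(x₁)·f_k(x₂).
  p_1 = [0.83·e^(−0.83·1.76) = 0.83·e^(−1.4608) = 0.192602] × [0.539059] = 0.103824
  p_2 = [1.11·e^(−1.11·1.76) = 1.11·e^(−1.9536) = 0.157357] × [0.62323] = 0.0980694
  p_3 = [2.42·e^(−2.42·1.76) = 2.42·e^(−4.2592) = 0.0342033] × [0.687542] = 0.0235162
Multiply by the mixture weights:
  π_1·p_1 = 0.11 × 0.103824 = 0.0114206
  π_2·p_2 = 0.26 × 0.0980694 = 0.025498
  π_3·p_3 = 0.63 × 0.0235162 = 0.0148152
Sum: 0.0114206 + 0.025498 + 0.0148152 = 0.0517339
P(Population 2 | x₁,x₂) = 0.025498 / 0.0517339 ≈ 0.493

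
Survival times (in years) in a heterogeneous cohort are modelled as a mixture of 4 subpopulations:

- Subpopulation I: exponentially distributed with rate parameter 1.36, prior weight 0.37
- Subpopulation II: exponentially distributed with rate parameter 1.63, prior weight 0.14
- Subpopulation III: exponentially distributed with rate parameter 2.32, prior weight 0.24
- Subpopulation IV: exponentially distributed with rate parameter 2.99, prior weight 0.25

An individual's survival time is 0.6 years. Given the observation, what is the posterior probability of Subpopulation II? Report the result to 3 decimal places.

Apply Bayes' rule: the posterior for each component is proportional to its prior times its likelihood at x.
Component likelihoods at x = 0.6 years:
  p_I = 0.601388
  p_II = 0.612982
  p_III = 0.5767
  p_IV = 0.497218
Unnormalised posteriors:
  w_I·p_I = 0.37 × 0.601388 = 0.222513
  w_II·p_II = 0.14 × 0.612982 = 0.0858175
  w_III·p_III = 0.24 × 0.5767 = 0.138408
  w_IV·p_IV = 0.25 × 0.497218 = 0.124305
Denominator: 0.222513 + 0.0858175 + 0.138408 + 0.124305 = 0.571043
P(Subpopulation II | data) = 0.0858175 / 0.571043 ≈ 0.150

0.150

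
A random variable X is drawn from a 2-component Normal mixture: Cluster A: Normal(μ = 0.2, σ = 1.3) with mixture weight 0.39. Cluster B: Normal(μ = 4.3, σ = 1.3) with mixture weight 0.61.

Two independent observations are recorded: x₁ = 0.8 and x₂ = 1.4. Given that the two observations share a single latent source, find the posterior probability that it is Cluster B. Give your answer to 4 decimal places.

0.0059

By Bayes' theorem, P(k | x) = π_k f_k(x) / Σ_j π_j f_j(x).
Since both observations come from the same component, the likelihood for component k is f_k(x₁)·f_k(x₂).
  L_A = [0.275874] × [0.20042] = 0.0552907
  L_B = [0.00818409] × [0.02549] = 0.000208613
Weight by the priors:
  π_A·L_A = 0.39 × 0.0552907 = 0.0215634
  π_B·L_B = 0.61 × 0.000208613 = 0.000127254
Evidence: 0.0215634 + 0.000127254 = 0.0216906
Responsibility of Cluster B: 0.000127254 / 0.0216906 ≈ 0.0059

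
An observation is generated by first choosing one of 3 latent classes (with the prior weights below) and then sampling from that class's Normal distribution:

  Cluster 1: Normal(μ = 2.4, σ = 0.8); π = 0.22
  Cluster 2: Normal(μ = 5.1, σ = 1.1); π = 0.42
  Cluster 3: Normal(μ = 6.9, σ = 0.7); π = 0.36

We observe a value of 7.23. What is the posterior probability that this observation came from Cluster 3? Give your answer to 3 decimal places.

0.887

Posterior ∝ prior × likelihood, so P(k | x) ∝ π_k f_k(x); normalise over all components.
Evaluate each component's likelihood at the observed value:
  p_1 = 6.06035e-09
  p_2 = 0.0556318
  p_3 = 0.509979
Weight by the priors:
  π_1·p_1 = 0.22 × 6.06035e-09 = 1.33328e-09
  π_2·p_2 = 0.42 × 0.0556318 = 0.0233653
  π_3·p_3 = 0.36 × 0.509979 = 0.183592
Denominator: 1.33328e-09 + 0.0233653 + 0.183592 = 0.206958
P(Cluster 3 | the observation) ≈ 0.887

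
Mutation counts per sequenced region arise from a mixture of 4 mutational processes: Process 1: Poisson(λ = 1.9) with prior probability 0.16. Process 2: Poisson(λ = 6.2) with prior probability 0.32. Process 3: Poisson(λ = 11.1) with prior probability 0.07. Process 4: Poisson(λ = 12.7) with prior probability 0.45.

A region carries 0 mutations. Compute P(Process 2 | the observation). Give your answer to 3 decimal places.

The responsibility of component k is π_k f_k(x) divided by Σ_j π_j f_j(x).
Evaluate each component's likelihood at the observed value:
  f_1 = e^(−1.9)·1.9^0/0! = 0.149569
  f_2 = e^(−6.2)·6.2^0/0! = 0.00202943
  f_3 = e^(−11.1)·11.1^0/0! = 1.51123e-05
  f_4 = e^(−12.7)·12.7^0/0! = 3.05113e-06
Multiply by the mixture weights:
  π_1·f_1 = 0.16 × 0.149569 = 0.023931
  π_2·f_2 = 0.32 × 0.00202943 = 0.000649418
  π_3·f_3 = 0.07 × 1.51123e-05 = 1.05786e-06
  π_4·f_4 = 0.45 × 3.05113e-06 = 1.37301e-06
Marginal: 0.023931 + 0.000649418 + 1.05786e-06 + 1.37301e-06 = 0.0245828
P(Process 2 | x) = 0.000649418 / 0.0245828 ≈ 0.026

0.026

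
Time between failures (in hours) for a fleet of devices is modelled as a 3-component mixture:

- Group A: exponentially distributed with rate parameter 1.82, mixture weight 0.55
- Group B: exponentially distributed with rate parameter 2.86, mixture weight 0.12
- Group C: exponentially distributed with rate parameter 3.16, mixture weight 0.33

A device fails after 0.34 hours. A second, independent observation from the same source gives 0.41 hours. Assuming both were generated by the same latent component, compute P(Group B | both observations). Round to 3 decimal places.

By Bayes' theorem, P(k | x) = π_k f_k(x) / Σ_j π_j f_j(x).
Since both observations come from the same component, the likelihood for component k is f_k(x₁)·f_k(x₂).
  L_A = [1.82·e^(−1.82·0.34) = 1.82·e^(−0.6188) = 0.980234] × [0.86298] = 0.845923
  L_B = [2.86·e^(−2.86·0.34) = 2.86·e^(−0.9724) = 1.08158] × [0.885345] = 0.95757
  L_C = [3.16·e^(−3.16·0.34) = 3.16·e^(−1.0744) = 1.07915] × [0.864998] = 0.933461
Multiply by the mixture weights:
  π_A·L_A = 0.55 × 0.845923 = 0.465258
  π_B·L_B = 0.12 × 0.95757 = 0.114908
  π_C·L_C = 0.33 × 0.933461 = 0.308042
Normaliser: 0.465258 + 0.114908 + 0.308042 = 0.888208
Responsibility of Group B: 0.114908 / 0.888208 ≈ 0.129

0.129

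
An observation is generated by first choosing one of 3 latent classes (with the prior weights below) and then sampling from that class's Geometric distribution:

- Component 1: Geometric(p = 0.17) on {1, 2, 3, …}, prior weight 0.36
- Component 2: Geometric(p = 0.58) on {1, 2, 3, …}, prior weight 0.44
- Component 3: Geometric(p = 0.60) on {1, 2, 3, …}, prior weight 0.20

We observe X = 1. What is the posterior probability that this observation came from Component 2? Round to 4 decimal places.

0.5848

Posterior ∝ prior × likelihood, so P(k | x) ∝ π_k f_k(x); normalise over all components.
Evaluate each component's likelihood at the observed value:
  f_1 = 0.17·(1−0.17)^0 = 0.17·1 = 0.17
  f_2 = 0.58·(1−0.58)^0 = 0.58·1 = 0.58
  f_3 = 0.60·(1−0.60)^0 = 0.60·1 = 0.6
Weight by the priors:
  π_1·f_1 = 0.36 × 0.17 = 0.0612
  π_2·f_2 = 0.44 × 0.58 = 0.2552
  π_3·f_3 = 0.20 × 0.6 = 0.12
Marginal: 0.0612 + 0.2552 + 0.12 = 0.4364
Responsibility of Component 2: 0.2552 / 0.4364 ≈ 0.5848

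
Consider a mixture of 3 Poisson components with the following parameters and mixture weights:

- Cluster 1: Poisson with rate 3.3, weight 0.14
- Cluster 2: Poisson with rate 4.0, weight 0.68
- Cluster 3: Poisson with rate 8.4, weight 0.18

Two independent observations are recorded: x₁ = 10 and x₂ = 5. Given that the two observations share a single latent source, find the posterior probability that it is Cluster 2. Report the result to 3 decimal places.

P(component k | x) = π_k·f_k(x) / marginal(x), where marginal(x) = Σ_j π_j·f_j(x).
Since both observations come from the same component, the likelihood for component k is f_k(x₁)·f_k(x₂).
  f_1 = [e^(−3.3)·3.3^10/10! = 0.0015567] × [0.120286] = 0.00018725
  f_2 = [e^(−4.0)·4.0^10/10! = 0.00529248] × [0.156293] = 0.000827179
  f_3 = [e^(−8.4)·8.4^10/10! = 0.108382] × [0.0783685] = 0.00849372
Prior × likelihood for each component:
  π_1·f_1 = 0.14 × 0.00018725 = 2.6215e-05
  π_2·f_2 = 0.68 × 0.000827179 = 0.000562482
  π_3·f_3 = 0.18 × 0.00849372 = 0.00152887
Evidence: 2.6215e-05 + 0.000562482 + 0.00152887 = 0.00211757
So the posterior for Cluster 2 is 0.000562482 / 0.00211757 ≈ 0.266.

0.266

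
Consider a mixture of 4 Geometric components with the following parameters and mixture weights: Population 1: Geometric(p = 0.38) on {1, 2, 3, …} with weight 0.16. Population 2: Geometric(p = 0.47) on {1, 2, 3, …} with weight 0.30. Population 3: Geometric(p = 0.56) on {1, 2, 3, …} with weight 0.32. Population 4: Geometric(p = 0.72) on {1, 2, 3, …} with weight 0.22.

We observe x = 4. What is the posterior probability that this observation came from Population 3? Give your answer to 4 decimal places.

By Bayes' theorem, P(k | x) = π_k f_k(x) / Σ_j π_j f_j(x).
Geometric probabilities:
  L_1 = 0.0905646
  L_2 = 0.0699722
  L_3 = 0.047703
  L_4 = 0.0158054
Prior × likelihood for each component:
  π_1·L_1 = 0.16 × 0.0905646 = 0.0144903
  π_2·L_2 = 0.30 × 0.0699722 = 0.0209917
  π_3·L_3 = 0.32 × 0.047703 = 0.015265
  π_4·L_4 = 0.22 × 0.0158054 = 0.0034772
Marginal: 0.0144903 + 0.0209917 + 0.015265 + 0.0034772 = 0.0542242
P(Population 3 | x) ≈ 0.2815

0.2815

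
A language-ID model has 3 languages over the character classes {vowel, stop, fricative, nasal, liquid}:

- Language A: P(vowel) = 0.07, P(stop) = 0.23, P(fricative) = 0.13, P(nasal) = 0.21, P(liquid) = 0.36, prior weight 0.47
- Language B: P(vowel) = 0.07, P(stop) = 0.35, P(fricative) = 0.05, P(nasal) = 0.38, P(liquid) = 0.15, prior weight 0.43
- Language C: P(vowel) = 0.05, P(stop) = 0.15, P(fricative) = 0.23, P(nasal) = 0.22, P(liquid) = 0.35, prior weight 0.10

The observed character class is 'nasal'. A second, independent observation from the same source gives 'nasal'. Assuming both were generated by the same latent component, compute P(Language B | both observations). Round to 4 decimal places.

0.7083

Apply Bayes' rule: the posterior for each component is proportional to its prior times its likelihood at x.
Since both observations come from the same component, the likelihood for component k is f_k(x₁)·f_k(x₂).
  f_A = [0.21] × [0.21] = 0.0441
  f_B = [0.38] × [0.38] = 0.1444
  f_C = [0.22] × [0.22] = 0.0484
Multiply by the mixture weights:
  π_A·f_A = 0.47 × 0.0441 = 0.020727
  π_B·f_B = 0.43 × 0.1444 = 0.062092
  π_C·f_C = 0.10 × 0.0484 = 0.00484
Marginal: 0.020727 + 0.062092 + 0.00484 = 0.087659
Responsibility of Language B: 0.062092 / 0.087659 ≈ 0.7083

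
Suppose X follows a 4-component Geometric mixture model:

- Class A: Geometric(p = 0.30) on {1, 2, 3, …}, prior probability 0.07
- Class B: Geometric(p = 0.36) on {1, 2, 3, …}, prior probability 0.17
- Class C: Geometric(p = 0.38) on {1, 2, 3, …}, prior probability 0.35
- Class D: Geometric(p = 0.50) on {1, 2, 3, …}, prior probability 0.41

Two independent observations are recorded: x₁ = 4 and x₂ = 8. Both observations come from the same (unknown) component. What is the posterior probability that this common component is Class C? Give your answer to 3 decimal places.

0.444

Posterior ∝ prior × likelihood, so P(k | x) ∝ π_k f_k(x); normalise over all components.
Since both observations come from the same component, the likelihood for component k is f_k(x₁)·f_k(x₂).
  f_A = [0.30·(1−0.30)^3 = 0.30·0.343 = 0.1029] × [0.0247063] = 0.00254228
  f_B = [0.36·(1−0.36)^3 = 0.36·0.262144 = 0.0943718] × [0.015833] = 0.00149419
  f_C = [0.38·(1−0.38)^3 = 0.38·0.238328 = 0.0905646] × [0.0133821] = 0.00121195
  f_D = [0.50·(1−0.50)^3 = 0.50·0.125 = 0.0625] × [0.00390625] = 0.000244141
Weight by the priors:
  π_A·f_A = 0.07 × 0.00254228 = 0.000177959
  π_B·f_B = 0.17 × 0.00149419 = 0.000254012
  π_C·f_C = 0.35 × 0.00121195 = 0.000424182
  π_D·f_D = 0.41 × 0.000244141 = 0.000100098
Evidence: 0.000177959 + 0.000254012 + 0.000424182 + 0.000100098 = 0.000956251
P(Class C | x₁,x₂) = 0.000424182 / 0.000956251 ≈ 0.444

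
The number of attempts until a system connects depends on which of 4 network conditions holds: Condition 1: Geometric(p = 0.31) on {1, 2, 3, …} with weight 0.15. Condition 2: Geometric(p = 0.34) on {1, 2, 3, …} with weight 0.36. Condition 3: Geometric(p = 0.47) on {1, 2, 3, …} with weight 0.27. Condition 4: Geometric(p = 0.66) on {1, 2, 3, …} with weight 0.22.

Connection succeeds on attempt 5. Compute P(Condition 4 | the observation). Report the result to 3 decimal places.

Posterior ∝ prior × likelihood, so P(k | x) ∝ π_k f_k(x); normalise over all components.
Component likelihoods at x = 5:
  f_1 = 0.31·(1−0.31)^4 = 0.31·0.226671 = 0.0702681
  f_2 = 0.34·(1−0.34)^4 = 0.34·0.189747 = 0.0645141
  f_3 = 0.47·(1−0.47)^4 = 0.47·0.0789048 = 0.0370853
  f_4 = 0.66·(1−0.66)^4 = 0.66·0.0133634 = 0.00881982
Prior × likelihood for each component:
  π_1·f_1 = 0.15 × 0.0702681 = 0.0105402
  π_2·f_2 = 0.36 × 0.0645141 = 0.0232251
  π_3·f_3 = 0.27 × 0.0370853 = 0.010013
  π_4·f_4 = 0.22 × 0.00881982 = 0.00194036
Denominator: 0.0105402 + 0.0232251 + 0.010013 + 0.00194036 = 0.0457187
P(Condition 4 | data) = 0.00194036 / 0.0457187 ≈ 0.042

0.042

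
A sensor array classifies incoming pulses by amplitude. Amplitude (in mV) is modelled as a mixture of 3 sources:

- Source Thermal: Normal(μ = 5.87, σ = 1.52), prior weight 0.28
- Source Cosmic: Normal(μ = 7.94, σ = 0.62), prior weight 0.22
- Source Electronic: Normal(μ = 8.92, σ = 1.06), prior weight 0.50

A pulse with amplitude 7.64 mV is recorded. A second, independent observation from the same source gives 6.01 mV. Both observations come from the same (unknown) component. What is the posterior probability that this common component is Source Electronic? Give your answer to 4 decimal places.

P(component k | x) = π_k·f_k(x) / marginal(x), where marginal(x) = Σ_j π_j·f_j(x).
Since both observations come from the same component, the likelihood for component k is f_k(x₁)·f_k(x₂).
  p_Thermal = [(1/(1.52·√(2π)))·exp(−(7.64−5.87)²/(2·1.52²)) = 0.262462·exp(-0.67800) = 0.133234] × [0.261351] = 0.0348209
  p_Cosmic = [(1/(0.62·√(2π)))·exp(−(7.64−7.94)²/(2·0.62²)) = 0.643455·exp(-0.11707) = 0.572371] × [0.00506204] = 0.00289736
  p_Electronic = [(1/(1.06·√(2π)))·exp(−(7.64−8.92)²/(2·1.06²)) = 0.376361·exp(-0.72909) = 0.181538] × [0.00869074] = 0.0015777
Multiply by the mixture weights:
  π_Thermal·p_Thermal = 0.28 × 0.0348209 = 0.00974984
  π_Cosmic·p_Cosmic = 0.22 × 0.00289736 = 0.00063742
  π_Electronic·p_Electronic = 0.50 × 0.0015777 = 0.000788848
Evidence: 0.00974984 + 0.00063742 + 0.000788848 = 0.0111761
So the posterior for Source Electronic is 0.000788848 / 0.0111761 ≈ 0.0706.

0.0706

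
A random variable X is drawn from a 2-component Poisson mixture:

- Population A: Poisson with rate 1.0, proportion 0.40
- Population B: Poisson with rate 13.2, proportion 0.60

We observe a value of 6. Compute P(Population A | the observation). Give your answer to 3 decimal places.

Posterior ∝ prior × likelihood, so P(k | x) ∝ π_k f_k(x); normalise over all components.
Evaluate each component's likelihood at the observed value:
  p_A = 0.000510944
  p_B = 0.0135964
Unnormalised posteriors:
  π_A·p_A = 0.40 × 0.000510944 = 0.000204377
  π_B·p_B = 0.60 × 0.0135964 = 0.00815784
Evidence: 0.000204377 + 0.00815784 = 0.00836222
Responsibility of Population A: 0.000204377 / 0.00836222 ≈ 0.024

0.024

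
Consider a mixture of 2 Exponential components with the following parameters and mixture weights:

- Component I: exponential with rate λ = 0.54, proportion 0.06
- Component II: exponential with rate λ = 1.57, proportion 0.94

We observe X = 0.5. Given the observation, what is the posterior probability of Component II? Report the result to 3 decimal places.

0.965

Apply Bayes' rule: the posterior for each component is proportional to its prior times its likelihood at x.
Exponential densities:
  p_I = 0.412225
  p_II = 0.716108
Multiply by the mixture weights:
  π_I·p_I = 0.06 × 0.412225 = 0.0247335
  π_II·p_II = 0.94 × 0.716108 = 0.673141
Sum: 0.0247335 + 0.673141 = 0.697875
P(Component II | data) ≈ 0.965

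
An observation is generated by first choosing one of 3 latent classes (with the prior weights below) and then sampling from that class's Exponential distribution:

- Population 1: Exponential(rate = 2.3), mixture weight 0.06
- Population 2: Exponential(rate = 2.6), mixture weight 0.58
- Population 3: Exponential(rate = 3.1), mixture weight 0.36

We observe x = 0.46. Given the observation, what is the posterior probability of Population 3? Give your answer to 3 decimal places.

0.347

By Bayes' theorem, P(k | x) = P(Z=k) f_k(x) / Σ_j P(Z=j) f_j(x).
Exponential densities:
  L_1 = 2.3·e^(−2.3·0.46) = 2.3·e^(−1.0580) = 0.798444
  L_2 = 2.6·e^(−2.6·0.46) = 2.6·e^(−1.1960) = 0.786244
  L_3 = 3.1·e^(−3.1·0.46) = 3.1·e^(−1.4260) = 0.744831
Prior × likelihood for each component:
  P(Z=1)·L_1 = 0.06 × 0.798444 = 0.0479066
  P(Z=2)·L_2 = 0.58 × 0.786244 = 0.456021
  P(Z=3)·L_3 = 0.36 × 0.744831 = 0.268139
Normaliser: 0.0479066 + 0.456021 + 0.268139 = 0.772067
So the posterior for Population 3 is 0.268139 / 0.772067 ≈ 0.347.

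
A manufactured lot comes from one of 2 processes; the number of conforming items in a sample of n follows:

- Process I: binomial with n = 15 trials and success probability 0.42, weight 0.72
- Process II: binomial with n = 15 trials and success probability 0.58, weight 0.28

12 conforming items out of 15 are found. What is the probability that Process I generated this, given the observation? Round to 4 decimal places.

0.1234

Posterior ∝ prior × likelihood, so P(k | x) ∝ P(Z=k) f_k(x); normalise over all components.
Evaluate each component's likelihood at the observed value:
  L_I = 0.00267477
  L_II = 0.0488534
Weight by the priors:
  P(Z=I)·L_I = 0.72 × 0.00267477 = 0.00192584
  P(Z=II)·L_II = 0.28 × 0.0488534 = 0.013679
Evidence: 0.00192584 + 0.013679 = 0.0156048
P(Process I | the observation) ≈ 0.1234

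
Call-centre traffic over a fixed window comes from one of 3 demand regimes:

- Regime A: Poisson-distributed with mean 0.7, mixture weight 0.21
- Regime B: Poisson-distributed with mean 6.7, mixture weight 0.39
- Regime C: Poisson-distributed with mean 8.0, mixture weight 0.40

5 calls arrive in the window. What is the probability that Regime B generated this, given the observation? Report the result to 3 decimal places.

0.595

P(component k | x) = π_k·f_k(x) / marginal(x), where marginal(x) = Σ_j π_j·f_j(x).
Evaluate each component's likelihood at the observed value:
  f_A = 0.000695509
  f_B = 0.13849
  f_C = 0.0916037
Weight by the priors:
  π_A·f_A = 0.21 × 0.000695509 = 0.000146057
  π_B·f_B = 0.39 × 0.13849 = 0.0540113
  π_C·f_C = 0.40 × 0.0916037 = 0.0366415
Normaliser: 0.000146057 + 0.0540113 + 0.0366415 = 0.0907988
Responsibility of Regime B: 0.0540113 / 0.0907988 ≈ 0.595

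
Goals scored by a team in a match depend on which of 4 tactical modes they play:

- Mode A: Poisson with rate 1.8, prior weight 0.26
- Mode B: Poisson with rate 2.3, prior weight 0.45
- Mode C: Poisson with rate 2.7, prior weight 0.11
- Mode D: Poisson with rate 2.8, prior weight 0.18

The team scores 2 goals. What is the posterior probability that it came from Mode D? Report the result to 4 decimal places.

P(component k | x) = π_k·f_k(x) / marginal(x), where marginal(x) = Σ_j π_j·f_j(x).
Component likelihoods at x = 2 goals:
  p_A = e^(−1.8)·1.8^2/2! = 0.267784
  p_B = e^(−2.3)·2.3^2/2! = 0.265185
  p_C = e^(−2.7)·2.7^2/2! = 0.244964
  p_D = e^(−2.8)·2.8^2/2! = 0.238375
Unnormalised posteriors:
  π_A·p_A = 0.26 × 0.267784 = 0.0696239
  π_B·p_B = 0.45 × 0.265185 = 0.119333
  π_C·p_C = 0.11 × 0.244964 = 0.0269461
  π_D·p_D = 0.18 × 0.238375 = 0.0429076
Normaliser: 0.0696239 + 0.119333 + 0.0269461 + 0.0429076 = 0.258811
Responsibility of Mode D: 0.0429076 / 0.258811 ≈ 0.1658

0.1658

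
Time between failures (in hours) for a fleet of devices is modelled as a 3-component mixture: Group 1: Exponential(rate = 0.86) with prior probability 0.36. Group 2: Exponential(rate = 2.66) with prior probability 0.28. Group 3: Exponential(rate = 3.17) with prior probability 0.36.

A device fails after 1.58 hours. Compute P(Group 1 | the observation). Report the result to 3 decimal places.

0.809

By Bayes' theorem, P(k | x) = π_k f_k(x) / Σ_j π_j f_j(x).
Evaluate each component's likelihood at the observed value:
  p_1 = 0.86·e^(−0.86·1.58) = 0.86·e^(−1.3588) = 0.220993
  p_2 = 2.66·e^(−2.66·1.58) = 2.66·e^(−4.2028) = 0.0397767
  p_3 = 3.17·e^(−3.17·1.58) = 3.17·e^(−5.0086) = 0.0211764
Weight by the priors:
  π_1·p_1 = 0.36 × 0.220993 = 0.0795576
  π_2·p_2 = 0.28 × 0.0397767 = 0.0111375
  π_3·p_3 = 0.36 × 0.0211764 = 0.0076235
Normaliser: 0.0795576 + 0.0111375 + 0.0076235 = 0.0983186
P(Group 1 | 1.58 hours) = 0.0795576 / 0.0983186 ≈ 0.809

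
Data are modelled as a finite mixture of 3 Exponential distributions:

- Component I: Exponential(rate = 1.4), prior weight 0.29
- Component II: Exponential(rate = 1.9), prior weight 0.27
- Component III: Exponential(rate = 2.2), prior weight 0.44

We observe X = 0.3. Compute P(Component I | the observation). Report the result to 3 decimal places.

0.252

By Bayes' theorem, P(k | x) = π_k f_k(x) / Σ_j π_j f_j(x).
Exponential densities:
  L_I = 0.919866
  L_II = 1.0745
  L_III = 1.13707
Multiply by the mixture weights:
  π_I·L_I = 0.29 × 0.919866 = 0.266761
  π_II·L_II = 0.27 × 1.0745 = 0.290115
  π_III·L_III = 0.44 × 1.13707 = 0.500312
Sum: 0.266761 + 0.290115 + 0.500312 = 1.05719
P(Component I | data) ≈ 0.252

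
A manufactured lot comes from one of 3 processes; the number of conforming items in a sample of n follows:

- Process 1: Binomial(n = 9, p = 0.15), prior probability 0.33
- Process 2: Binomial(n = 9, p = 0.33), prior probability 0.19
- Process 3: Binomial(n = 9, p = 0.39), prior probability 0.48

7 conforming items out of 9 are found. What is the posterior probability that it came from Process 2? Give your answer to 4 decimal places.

By Bayes' theorem, P(k | x) = P(Z=k) f_k(x) / Σ_j P(Z=j) f_j(x).
Component likelihoods at x = 7 conforming items out of 9:
  L_1 = C(9,7)·0.15^7·0.85^2 = 36·1.70859e-06·0.7225 = 4.44405e-05
  L_2 = C(9,7)·0.33^7·0.67^2 = 36·0.000426184·0.4489 = 0.00688731
  L_3 = C(9,7)·0.39^7·0.61^2 = 36·0.00137231·0.3721 = 0.0183829
Prior × likelihood for each component:
  P(Z=1)·L_1 = 0.33 × 4.44405e-05 = 1.46654e-05
  P(Z=2)·L_2 = 0.19 × 0.00688731 = 0.00130859
  P(Z=3)·L_3 = 0.48 × 0.0183829 = 0.0088238
Evidence: 1.46654e-05 + 0.00130859 + 0.0088238 = 0.0101471
P(Process 2 | 7 conforming items out of 9) ≈ 0.1290

0.1290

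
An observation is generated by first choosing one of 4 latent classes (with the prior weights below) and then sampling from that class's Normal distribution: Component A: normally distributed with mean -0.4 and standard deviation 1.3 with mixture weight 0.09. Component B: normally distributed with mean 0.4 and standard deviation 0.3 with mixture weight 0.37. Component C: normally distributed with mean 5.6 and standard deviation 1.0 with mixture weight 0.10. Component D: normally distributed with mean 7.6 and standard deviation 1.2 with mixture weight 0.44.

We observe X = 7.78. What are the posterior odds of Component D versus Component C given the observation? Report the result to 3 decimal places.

Posterior odds = (P(Z=i) f_i(x)) / (P(Z=j) f_j(x)); the normalising sum cancels.
Normal densities:
  p_A = (1/(1.3·√(2π)))·exp(−(7.78−-0.4)²/(2·1.3²)) = 0.306879·exp(-19.79657) = 7.75223e-10
  p_B = (1/(0.3·√(2π)))·exp(−(7.78−0.4)²/(2·0.3²)) = 1.329808·exp(-302.58000) = 5.18758e-132
  p_C = (1/(1.0·√(2π)))·exp(−(7.78−5.6)²/(2·1.0²)) = 0.398942·exp(-2.37620) = 0.0370629
  p_D = (1/(1.2·√(2π)))·exp(−(7.78−7.6)²/(2·1.2²)) = 0.332452·exp(-0.01125) = 0.328733
Posterior odds = (P(Z=D)·p_D) / (P(Z=C)·p_C) = (0.44·0.328733) / (0.10·0.0370629) = 0.144642 / 0.00370629 ≈ 39.026

39.026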